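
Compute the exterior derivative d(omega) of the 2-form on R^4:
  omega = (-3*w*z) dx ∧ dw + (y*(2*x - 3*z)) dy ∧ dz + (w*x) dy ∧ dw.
d(omega) = (3*w) dx ∧ dz ∧ dw + (2*y) dx ∧ dy ∧ dz + (w) dx ∧ dy ∧ dw

For a 2-form omega = sum_{i<j} g_{ij} dx_i ∧ dx_j, the exterior derivative is
  d(omega) = sum_{i<j} d(g_{ij}) ∧ dx_i ∧ dx_j = sum_{i<j, k} (∂g_{ij}/∂x_k) dx_k ∧ dx_i ∧ dx_j.
Expand each term, using dx_k ∧ dx_i ∧ dx_j = sgn(permutation) dx_{(a)} ∧ dx_{(b)} ∧ dx_{(c)} with (a < b < c) sorted:
  d(-3*w*z) includes (∂/∂z)(-3*w*z) dz = (-3*w) dz, which multiplied by dx ∧ dw gives (3*w) dx ∧ dz ∧ dw
  d(y*(2*x - 3*z)) includes (∂/∂x)(y*(2*x - 3*z)) dx = (2*y) dx, which multiplied by dy ∧ dz gives (2*y) dx ∧ dy ∧ dz
  d(w*x) includes (∂/∂x)(w*x) dx = (w) dx, which multiplied by dy ∧ dw gives (w) dx ∧ dy ∧ dw
Collecting like 3-forms: d(omega) = (3*w) dx ∧ dz ∧ dw + (2*y) dx ∧ dy ∧ dz + (w) dx ∧ dy ∧ dw.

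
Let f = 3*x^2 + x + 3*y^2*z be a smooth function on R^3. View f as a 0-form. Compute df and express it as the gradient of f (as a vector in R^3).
df = (6*x + 1) dx + (6*y*z) dy + (3*y^2) dz; grad f = (6*x + 1, 6*y*z, 3*y^2)

For a 0-form f, d f = (∂f/∂x) dx + (∂f/∂y) dy + (∂f/∂z) dz. The components of the vector representation are exactly the entries of grad f in Cartesian coordinates:
  ∂f/∂x = 6*x + 1
  ∂f/∂y = 6*y*z
  ∂f/∂z = 3*y^2.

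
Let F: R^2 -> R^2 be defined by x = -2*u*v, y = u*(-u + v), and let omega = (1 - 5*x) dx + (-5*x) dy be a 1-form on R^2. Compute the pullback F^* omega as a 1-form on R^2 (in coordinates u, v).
F^* omega = (2*v*(-10*u^2 - 5*u*v - 1)) du + (2*u*(-5*u*v - 1)) dv

Using F^*(f dg) = (f ∘ F) d(g ∘ F), substitute each coordinate x_i by F_i(u, v) in f_i, and replace dx_i by d F_i = (∂F_i/∂u) du + (∂F_i/∂v) dv.
  For the x component: f_1(F) = 10*u*v + 1; d F_1 = (-2*v) du + (-2*u) dv
  For the y component: f_2(F) = 10*u*v; d F_2 = (-2*u + v) du + (u) dv
Combining and collecting du, dv coefficients:
  coeff of du: 2*v*(-10*u^2 - 5*u*v - 1)
  coeff of dv: 2*u*(-5*u*v - 1)
F^* omega = (2*v*(-10*u^2 - 5*u*v - 1)) du + (2*u*(-5*u*v - 1)) dv.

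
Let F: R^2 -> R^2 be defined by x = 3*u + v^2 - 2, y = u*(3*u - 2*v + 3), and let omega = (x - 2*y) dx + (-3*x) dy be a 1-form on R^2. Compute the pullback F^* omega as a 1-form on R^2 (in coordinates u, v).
F^* omega = (-72*u^2 - 18*u*v^2 + 30*u*v + 6*v^3 - 6*v^2 - 12*v + 12) du + (-12*u^2*v + 18*u^2 + 14*u*v^2 - 6*u*v - 12*u + 2*v^3 - 4*v) dv

Using F^*(f dg) = (f ∘ F) d(g ∘ F), substitute each coordinate x_i by F_i(u, v) in f_i, and replace dx_i by d F_i = (∂F_i/∂u) du + (∂F_i/∂v) dv.
  For the x component: f_1(F) = -6*u^2 + 4*u*v - 3*u + v^2 - 2; d F_1 = (3) du + (2*v) dv
  For the y component: f_2(F) = -9*u - 3*v^2 + 6; d F_2 = (6*u - 2*v + 3) du + (-2*u) dv
Combining and collecting du, dv coefficients:
  coeff of du: -72*u^2 - 18*u*v^2 + 30*u*v + 6*v^3 - 6*v^2 - 12*v + 12
  coeff of dv: -12*u^2*v + 18*u^2 + 14*u*v^2 - 6*u*v - 12*u + 2*v^3 - 4*v
F^* omega = (-72*u^2 - 18*u*v^2 + 30*u*v + 6*v^3 - 6*v^2 - 12*v + 12) du + (-12*u^2*v + 18*u^2 + 14*u*v^2 - 6*u*v - 12*u + 2*v^3 - 4*v) dv.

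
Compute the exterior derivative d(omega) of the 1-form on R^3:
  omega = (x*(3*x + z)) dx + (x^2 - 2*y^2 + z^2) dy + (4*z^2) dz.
d(omega) = (2*x) dx ∧ dy + (-x) dx ∧ dz + (-2*z) dy ∧ dz

For a 1-form omega = sum_i f_i dx_i, the exterior derivative is
  d(omega) = sum_{i < j} (∂f_j/∂x_i - ∂f_i/∂x_j) dx_i ∧ dx_j.
  coefficient of dx ∧ dy: ∂f_2/∂x - ∂f_1/∂y = ∂(x^2 - 2*y^2 + z^2)/∂x - ∂(x*(3*x + z))/∂y = 2*x
  coefficient of dx ∧ dz: ∂f_3/∂x - ∂f_1/∂z = ∂(4*z^2)/∂x - ∂(x*(3*x + z))/∂z = -x
  coefficient of dy ∧ dz: ∂f_3/∂y - ∂f_2/∂z = ∂(4*z^2)/∂y - ∂(x^2 - 2*y^2 + z^2)/∂z = -2*z
Assembling: d(omega) = (2*x) dx ∧ dy + (-x) dx ∧ dz + (-2*z) dy ∧ dz.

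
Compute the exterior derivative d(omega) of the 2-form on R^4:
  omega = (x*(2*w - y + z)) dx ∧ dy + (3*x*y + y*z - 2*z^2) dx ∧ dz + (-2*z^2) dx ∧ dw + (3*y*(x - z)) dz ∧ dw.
d(omega) = (-2*x - z) dx ∧ dy ∧ dz + (2*x) dx ∧ dy ∧ dw + (3*y + 4*z) dx ∧ dz ∧ dw + (3*x - 3*z) dy ∧ dz ∧ dw

For a 2-form omega = sum_{i<j} g_{ij} dx_i ∧ dx_j, the exterior derivative is
  d(omega) = sum_{i<j} d(g_{ij}) ∧ dx_i ∧ dx_j = sum_{i<j, k} (∂g_{ij}/∂x_k) dx_k ∧ dx_i ∧ dx_j.
Expand each term, using dx_k ∧ dx_i ∧ dx_j = sgn(permutation) dx_{(a)} ∧ dx_{(b)} ∧ dx_{(c)} with (a < b < c) sorted:
  d(x*(2*w - y + z)) includes (∂/∂z)(x*(2*w - y + z)) dz = (x) dz, which multiplied by dx ∧ dy gives (x) dx ∧ dy ∧ dz
  d(x*(2*w - y + z)) includes (∂/∂w)(x*(2*w - y + z)) dw = (2*x) dw, which multiplied by dx ∧ dy gives (2*x) dx ∧ dy ∧ dw
  d(3*x*y + y*z - 2*z^2) includes (∂/∂y)(3*x*y + y*z - 2*z^2) dy = (3*x + z) dy, which multiplied by dx ∧ dz gives (-3*x - z) dx ∧ dy ∧ dz
  d(-2*z^2) includes (∂/∂z)(-2*z^2) dz = (-4*z) dz, which multiplied by dx ∧ dw gives (4*z) dx ∧ dz ∧ dw
  d(3*y*(x - z)) includes (∂/∂x)(3*y*(x - z)) dx = (3*y) dx, which multiplied by dz ∧ dw gives (3*y) dx ∧ dz ∧ dw
  d(3*y*(x - z)) includes (∂/∂y)(3*y*(x - z)) dy = (3*x - 3*z) dy, which multiplied by dz ∧ dw gives (3*x - 3*z) dy ∧ dz ∧ dw
Collecting like 3-forms: d(omega) = (-2*x - z) dx ∧ dy ∧ dz + (2*x) dx ∧ dy ∧ dw + (3*y + 4*z) dx ∧ dz ∧ dw + (3*x - 3*z) dy ∧ dz ∧ dw.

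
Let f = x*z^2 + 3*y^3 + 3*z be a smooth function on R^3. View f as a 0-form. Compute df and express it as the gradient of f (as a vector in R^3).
df = (z^2) dx + (9*y^2) dy + (2*x*z + 3) dz; grad f = (z^2, 9*y^2, 2*x*z + 3)

For a 0-form f, d f = (∂f/∂x) dx + (∂f/∂y) dy + (∂f/∂z) dz. The components of the vector representation are exactly the entries of grad f in Cartesian coordinates:
  ∂f/∂x = z^2
  ∂f/∂y = 9*y^2
  ∂f/∂z = 2*x*z + 3.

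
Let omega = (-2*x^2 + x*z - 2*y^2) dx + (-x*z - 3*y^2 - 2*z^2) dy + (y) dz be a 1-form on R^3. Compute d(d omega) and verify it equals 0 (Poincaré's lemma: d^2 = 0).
d(d omega) = 0

Step 1: d omega = sum_{i<j} (∂f_j/∂x_i - ∂f_i/∂x_j) dx_i ∧ dx_j:
  coeff of dx ∧ dy: 4*y - z
  coeff of dx ∧ dz: -x
  coeff of dy ∧ dz: x + 4*z + 1
Step 2: Apply d again to each 2-form coefficient. The only possible 3-form in R^3 is dx ∧ dy ∧ dz, with coefficient
  ∂(coeff of dy∧dz)/∂x - ∂(coeff of dx∧dz)/∂y + ∂(coeff of dx∧dy)/∂z
  = ∂/∂x (x + 4*z + 1) - ∂/∂y (-x) + ∂/∂z (4*y - z).
Each of these terms simplifies to sums of mixed partials that cancel in pairs. The result is 0 (by equality of mixed partials for smooth functions — Schwarz / Clairaut).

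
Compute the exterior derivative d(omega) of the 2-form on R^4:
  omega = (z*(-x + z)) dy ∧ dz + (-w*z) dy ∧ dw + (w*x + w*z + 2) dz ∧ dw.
d(omega) = (-z) dx ∧ dy ∧ dz + (w) dy ∧ dz ∧ dw + (w) dx ∧ dz ∧ dw

For a 2-form omega = sum_{i<j} g_{ij} dx_i ∧ dx_j, the exterior derivative is
  d(omega) = sum_{i<j} d(g_{ij}) ∧ dx_i ∧ dx_j = sum_{i<j, k} (∂g_{ij}/∂x_k) dx_k ∧ dx_i ∧ dx_j.
Expand each term, using dx_k ∧ dx_i ∧ dx_j = sgn(permutation) dx_{(a)} ∧ dx_{(b)} ∧ dx_{(c)} with (a < b < c) sorted:
  d(z*(-x + z)) includes (∂/∂x)(z*(-x + z)) dx = (-z) dx, which multiplied by dy ∧ dz gives (-z) dx ∧ dy ∧ dz
  d(-w*z) includes (∂/∂z)(-w*z) dz = (-w) dz, which multiplied by dy ∧ dw gives (w) dy ∧ dz ∧ dw
  d(w*x + w*z + 2) includes (∂/∂x)(w*x + w*z + 2) dx = (w) dx, which multiplied by dz ∧ dw gives (w) dx ∧ dz ∧ dw
Collecting like 3-forms: d(omega) = (-z) dx ∧ dy ∧ dz + (w) dy ∧ dz ∧ dw + (w) dx ∧ dz ∧ dw.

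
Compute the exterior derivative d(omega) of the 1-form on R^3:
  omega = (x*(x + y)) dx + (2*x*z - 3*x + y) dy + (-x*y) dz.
d(omega) = (-x + 2*z - 3) dx ∧ dy + (-y) dx ∧ dz + (-3*x) dy ∧ dz

For a 1-form omega = sum_i f_i dx_i, the exterior derivative is
  d(omega) = sum_{i < j} (∂f_j/∂x_i - ∂f_i/∂x_j) dx_i ∧ dx_j.
  coefficient of dx ∧ dy: ∂f_2/∂x - ∂f_1/∂y = ∂(2*x*z - 3*x + y)/∂x - ∂(x*(x + y))/∂y = -x + 2*z - 3
  coefficient of dx ∧ dz: ∂f_3/∂x - ∂f_1/∂z = ∂(-x*y)/∂x - ∂(x*(x + y))/∂z = -y
  coefficient of dy ∧ dz: ∂f_3/∂y - ∂f_2/∂z = ∂(-x*y)/∂y - ∂(2*x*z - 3*x + y)/∂z = -3*x
Assembling: d(omega) = (-x + 2*z - 3) dx ∧ dy + (-y) dx ∧ dz + (-3*x) dy ∧ dz.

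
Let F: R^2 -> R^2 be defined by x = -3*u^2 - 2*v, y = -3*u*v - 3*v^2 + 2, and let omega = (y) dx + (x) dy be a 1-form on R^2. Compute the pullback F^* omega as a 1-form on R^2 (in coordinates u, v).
F^* omega = (27*u^2*v + 18*u*v^2 - 12*u + 6*v^2) du + (9*u^3 + 18*u^2*v + 12*u*v + 18*v^2 - 4) dv

Using F^*(f dg) = (f ∘ F) d(g ∘ F), substitute each coordinate x_i by F_i(u, v) in f_i, and replace dx_i by d F_i = (∂F_i/∂u) du + (∂F_i/∂v) dv.
  For the x component: f_1(F) = -3*u*v - 3*v^2 + 2; d F_1 = (-6*u) du + (-2) dv
  For the y component: f_2(F) = -3*u^2 - 2*v; d F_2 = (-3*v) du + (-3*u - 6*v) dv
Combining and collecting du, dv coefficients:
  coeff of du: 27*u^2*v + 18*u*v^2 - 12*u + 6*v^2
  coeff of dv: 9*u^3 + 18*u^2*v + 12*u*v + 18*v^2 - 4
F^* omega = (27*u^2*v + 18*u*v^2 - 12*u + 6*v^2) du + (9*u^3 + 18*u^2*v + 12*u*v + 18*v^2 - 4) dv.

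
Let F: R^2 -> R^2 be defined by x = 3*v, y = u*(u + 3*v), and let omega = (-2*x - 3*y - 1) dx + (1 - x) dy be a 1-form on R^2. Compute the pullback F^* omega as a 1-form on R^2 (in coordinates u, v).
F^* omega = (-6*u*v + 2*u - 9*v^2 + 3*v) du + (-9*u^2 - 36*u*v + 3*u - 18*v - 3) dv

Using F^*(f dg) = (f ∘ F) d(g ∘ F), substitute each coordinate x_i by F_i(u, v) in f_i, and replace dx_i by d F_i = (∂F_i/∂u) du + (∂F_i/∂v) dv.
  For the x component: f_1(F) = -3*u^2 - 9*u*v - 6*v - 1; d F_1 = (0) du + (3) dv
  For the y component: f_2(F) = 1 - 3*v; d F_2 = (2*u + 3*v) du + (3*u) dv
Combining and collecting du, dv coefficients:
  coeff of du: -6*u*v + 2*u - 9*v^2 + 3*v
  coeff of dv: -9*u^2 - 36*u*v + 3*u - 18*v - 3
F^* omega = (-6*u*v + 2*u - 9*v^2 + 3*v) du + (-9*u^2 - 36*u*v + 3*u - 18*v - 3) dv.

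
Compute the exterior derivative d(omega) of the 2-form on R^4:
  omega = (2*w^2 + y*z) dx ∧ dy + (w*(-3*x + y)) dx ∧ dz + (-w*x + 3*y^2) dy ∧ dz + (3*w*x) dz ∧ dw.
d(omega) = (-2*w + y) dx ∧ dy ∧ dz + (4*w) dx ∧ dy ∧ dw + (3*w - 3*x + y) dx ∧ dz ∧ dw + (-x) dy ∧ dz ∧ dw

For a 2-form omega = sum_{i<j} g_{ij} dx_i ∧ dx_j, the exterior derivative is
  d(omega) = sum_{i<j} d(g_{ij}) ∧ dx_i ∧ dx_j = sum_{i<j, k} (∂g_{ij}/∂x_k) dx_k ∧ dx_i ∧ dx_j.
Expand each term, using dx_k ∧ dx_i ∧ dx_j = sgn(permutation) dx_{(a)} ∧ dx_{(b)} ∧ dx_{(c)} with (a < b < c) sorted:
  d(2*w^2 + y*z) includes (∂/∂z)(2*w^2 + y*z) dz = (y) dz, which multiplied by dx ∧ dy gives (y) dx ∧ dy ∧ dz
  d(2*w^2 + y*z) includes (∂/∂w)(2*w^2 + y*z) dw = (4*w) dw, which multiplied by dx ∧ dy gives (4*w) dx ∧ dy ∧ dw
  d(w*(-3*x + y)) includes (∂/∂y)(w*(-3*x + y)) dy = (w) dy, which multiplied by dx ∧ dz gives (-w) dx ∧ dy ∧ dz
  d(w*(-3*x + y)) includes (∂/∂w)(w*(-3*x + y)) dw = (-3*x + y) dw, which multiplied by dx ∧ dz gives (-3*x + y) dx ∧ dz ∧ dw
  d(-w*x + 3*y^2) includes (∂/∂x)(-w*x + 3*y^2) dx = (-w) dx, which multiplied by dy ∧ dz gives (-w) dx ∧ dy ∧ dz
  d(-w*x + 3*y^2) includes (∂/∂w)(-w*x + 3*y^2) dw = (-x) dw, which multiplied by dy ∧ dz gives (-x) dy ∧ dz ∧ dw
  d(3*w*x) includes (∂/∂x)(3*w*x) dx = (3*w) dx, which multiplied by dz ∧ dw gives (3*w) dx ∧ dz ∧ dw
Collecting like 3-forms: d(omega) = (-2*w + y) dx ∧ dy ∧ dz + (4*w) dx ∧ dy ∧ dw + (3*w - 3*x + y) dx ∧ dz ∧ dw + (-x) dy ∧ dz ∧ dw.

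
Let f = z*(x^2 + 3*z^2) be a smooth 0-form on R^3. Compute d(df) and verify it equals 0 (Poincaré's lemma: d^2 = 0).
d(df) = 0

Step 1: df = sum_i (∂f/∂x_i) dx_i = (2*x*z) dx + (0) dy + (x^2 + 9*z^2) dz.
Step 2: Apply d again. Using the 1-form formula, the coefficient of dx ∧ dy in d(df) is ∂^2 f/∂x ∂y - ∂^2 f/∂y ∂x = (0) - (0) = 0 (equality of mixed partials for smooth f).
Similarly for dx ∧ dz and dy ∧ dz — all coefficients vanish. So d(df) = 0.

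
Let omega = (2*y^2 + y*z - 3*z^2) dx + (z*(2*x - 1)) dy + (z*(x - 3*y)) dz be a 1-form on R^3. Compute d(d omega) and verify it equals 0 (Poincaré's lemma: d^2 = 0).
d(d omega) = 0

Step 1: d omega = sum_{i<j} (∂f_j/∂x_i - ∂f_i/∂x_j) dx_i ∧ dx_j:
  coeff of dx ∧ dy: -4*y + z
  coeff of dx ∧ dz: -y + 7*z
  coeff of dy ∧ dz: -2*x - 3*z + 1
Step 2: Apply d again to each 2-form coefficient. The only possible 3-form in R^3 is dx ∧ dy ∧ dz, with coefficient
  ∂(coeff of dy∧dz)/∂x - ∂(coeff of dx∧dz)/∂y + ∂(coeff of dx∧dy)/∂z
  = ∂/∂x (-2*x - 3*z + 1) - ∂/∂y (-y + 7*z) + ∂/∂z (-4*y + z).
Each of these terms simplifies to sums of mixed partials that cancel in pairs. The result is 0 (by equality of mixed partials for smooth functions — Schwarz / Clairaut).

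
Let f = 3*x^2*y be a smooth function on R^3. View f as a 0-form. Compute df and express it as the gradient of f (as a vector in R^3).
df = (6*x*y) dx + (3*x^2) dy + (0) dz; grad f = (6*x*y, 3*x^2, 0)

For a 0-form f, d f = (∂f/∂x) dx + (∂f/∂y) dy + (∂f/∂z) dz. The components of the vector representation are exactly the entries of grad f in Cartesian coordinates:
  ∂f/∂x = 6*x*y
  ∂f/∂y = 3*x^2
  ∂f/∂z = 0.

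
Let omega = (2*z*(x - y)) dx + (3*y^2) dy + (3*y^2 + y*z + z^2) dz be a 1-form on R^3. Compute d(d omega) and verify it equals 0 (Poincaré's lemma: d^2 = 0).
d(d omega) = 0

Step 1: d omega = sum_{i<j} (∂f_j/∂x_i - ∂f_i/∂x_j) dx_i ∧ dx_j:
  coeff of dx ∧ dy: 2*z
  coeff of dx ∧ dz: -2*x + 2*y
  coeff of dy ∧ dz: 6*y + z
Step 2: Apply d again to each 2-form coefficient. The only possible 3-form in R^3 is dx ∧ dy ∧ dz, with coefficient
  ∂(coeff of dy∧dz)/∂x - ∂(coeff of dx∧dz)/∂y + ∂(coeff of dx∧dy)/∂z
  = ∂/∂x (6*y + z) - ∂/∂y (-2*x + 2*y) + ∂/∂z (2*z).
Each of these terms simplifies to sums of mixed partials that cancel in pairs. The result is 0 (by equality of mixed partials for smooth functions — Schwarz / Clairaut).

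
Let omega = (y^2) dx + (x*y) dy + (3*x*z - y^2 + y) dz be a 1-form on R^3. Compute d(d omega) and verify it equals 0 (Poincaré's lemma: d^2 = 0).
d(d omega) = 0

Step 1: d omega = sum_{i<j} (∂f_j/∂x_i - ∂f_i/∂x_j) dx_i ∧ dx_j:
  coeff of dx ∧ dy: -y
  coeff of dx ∧ dz: 3*z
  coeff of dy ∧ dz: 1 - 2*y
Step 2: Apply d again to each 2-form coefficient. The only possible 3-form in R^3 is dx ∧ dy ∧ dz, with coefficient
  ∂(coeff of dy∧dz)/∂x - ∂(coeff of dx∧dz)/∂y + ∂(coeff of dx∧dy)/∂z
  = ∂/∂x (1 - 2*y) - ∂/∂y (3*z) + ∂/∂z (-y).
Each of these terms simplifies to sums of mixed partials that cancel in pairs. The result is 0 (by equality of mixed partials for smooth functions — Schwarz / Clairaut).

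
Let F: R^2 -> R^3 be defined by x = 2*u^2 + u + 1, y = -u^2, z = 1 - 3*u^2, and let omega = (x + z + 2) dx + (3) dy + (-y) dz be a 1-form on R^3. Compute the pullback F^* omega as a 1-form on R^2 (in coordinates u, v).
F^* omega = (-10*u^3 + 3*u^2 + 11*u + 4) du

Using F^*(f dg) = (f ∘ F) d(g ∘ F), substitute each coordinate x_i by F_i(u, v) in f_i, and replace dx_i by d F_i = (∂F_i/∂u) du + (∂F_i/∂v) dv.
  For the x component: f_1(F) = -u^2 + u + 4; d F_1 = (4*u + 1) du + (0) dv
  For the y component: f_2(F) = 3; d F_2 = (-2*u) du + (0) dv
  For the z component: f_3(F) = u^2; d F_3 = (-6*u) du + (0) dv
Combining and collecting du, dv coefficients:
  coeff of du: -10*u^3 + 3*u^2 + 11*u + 4
  coeff of dv: 0
F^* omega = (-10*u^3 + 3*u^2 + 11*u + 4) du.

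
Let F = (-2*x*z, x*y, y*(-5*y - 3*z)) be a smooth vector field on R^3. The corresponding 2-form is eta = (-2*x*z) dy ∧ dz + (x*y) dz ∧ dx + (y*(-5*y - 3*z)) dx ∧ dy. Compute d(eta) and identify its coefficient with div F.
d(eta) = (x - 3*y - 2*z) dx ∧ dy ∧ dz; div F = x - 3*y - 2*z

For a 2-form in R^3 of the form above, applying d gives a 3-form with coefficient ∂P/∂x + ∂Q/∂y + ∂R/∂z:
  ∂P/∂x = -2*z
  ∂Q/∂y = x
  ∂R/∂z = -3*y
Sum = x - 3*y - 2*z, which is exactly div F.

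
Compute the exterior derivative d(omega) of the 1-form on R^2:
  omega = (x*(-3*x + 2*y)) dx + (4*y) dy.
d(omega) = (-2*x) dx ∧ dy

For a 1-form omega = sum_i f_i dx_i, the exterior derivative is
  d(omega) = sum_{i < j} (∂f_j/∂x_i - ∂f_i/∂x_j) dx_i ∧ dx_j.
  coefficient of dx ∧ dy: ∂f_2/∂x - ∂f_1/∂y = ∂(4*y)/∂x - ∂(x*(-3*x + 2*y))/∂y = -2*x
Assembling: d(omega) = (-2*x) dx ∧ dy.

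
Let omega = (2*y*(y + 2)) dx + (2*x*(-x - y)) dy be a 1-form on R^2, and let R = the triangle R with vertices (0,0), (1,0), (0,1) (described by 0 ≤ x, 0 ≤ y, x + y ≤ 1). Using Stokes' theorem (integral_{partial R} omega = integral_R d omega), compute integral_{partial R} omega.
integral_(partial R) omega = -11/3

Stokes: integral_partial_R omega = integral_R d omega with d omega = (∂Q/∂x - ∂P/∂y) dx ∧ dy.
  ∂Q/∂x = -4*x - 2*y
  ∂P/∂y = 4*y + 4
  integrand = ∂Q/∂x - ∂P/∂y = -4*x - 6*y - 4.
Integrating over R: integral_0^1 integral_0^{1-x} (-4*x - 6*y - 4) dy dx = -11/3.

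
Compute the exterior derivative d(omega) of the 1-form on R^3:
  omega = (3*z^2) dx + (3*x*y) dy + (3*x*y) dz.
d(omega) = (3*y) dx ∧ dy + (3*y - 6*z) dx ∧ dz + (3*x) dy ∧ dz

For a 1-form omega = sum_i f_i dx_i, the exterior derivative is
  d(omega) = sum_{i < j} (∂f_j/∂x_i - ∂f_i/∂x_j) dx_i ∧ dx_j.
  coefficient of dx ∧ dy: ∂f_2/∂x - ∂f_1/∂y = ∂(3*x*y)/∂x - ∂(3*z^2)/∂y = 3*y
  coefficient of dx ∧ dz: ∂f_3/∂x - ∂f_1/∂z = ∂(3*x*y)/∂x - ∂(3*z^2)/∂z = 3*y - 6*z
  coefficient of dy ∧ dz: ∂f_3/∂y - ∂f_2/∂z = ∂(3*x*y)/∂y - ∂(3*x*y)/∂z = 3*x
Assembling: d(omega) = (3*y) dx ∧ dy + (3*y - 6*z) dx ∧ dz + (3*x) dy ∧ dz.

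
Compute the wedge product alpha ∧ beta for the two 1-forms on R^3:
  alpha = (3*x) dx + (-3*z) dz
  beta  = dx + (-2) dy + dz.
alpha ∧ beta = (-6*x) dx ∧ dy + (3*x + 3*z) dx ∧ dz + (-6*z) dy ∧ dz

Distribute the wedge, using dx_i ∧ dx_j = -dx_j ∧ dx_i and dx_i ∧ dx_i = 0. For each pair (i, j) with i < j, the coefficient of dx_i ∧ dx_j in alpha ∧ beta is (alpha_i * beta_j - alpha_j * beta_i). Collecting: alpha ∧ beta = (-6*x) dx ∧ dy + (3*x + 3*z) dx ∧ dz + (-6*z) dy ∧ dz.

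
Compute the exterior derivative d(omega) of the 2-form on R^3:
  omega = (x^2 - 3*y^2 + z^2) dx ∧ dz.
d(omega) = (6*y) dx ∧ dy ∧ dz

For a 2-form omega = sum_{i<j} g_{ij} dx_i ∧ dx_j, the exterior derivative is
  d(omega) = sum_{i<j} d(g_{ij}) ∧ dx_i ∧ dx_j = sum_{i<j, k} (∂g_{ij}/∂x_k) dx_k ∧ dx_i ∧ dx_j.
Expand each term, using dx_k ∧ dx_i ∧ dx_j = sgn(permutation) dx_{(a)} ∧ dx_{(b)} ∧ dx_{(c)} with (a < b < c) sorted:
  d(x^2 - 3*y^2 + z^2) includes (∂/∂y)(x^2 - 3*y^2 + z^2) dy = (-6*y) dy, which multiplied by dx ∧ dz gives (6*y) dx ∧ dy ∧ dz
Collecting like 3-forms: d(omega) = (6*y) dx ∧ dy ∧ dz.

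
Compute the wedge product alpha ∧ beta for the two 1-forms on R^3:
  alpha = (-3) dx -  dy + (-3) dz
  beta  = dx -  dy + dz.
alpha ∧ beta = (4) dx ∧ dy + (-4) dy ∧ dz

Distribute the wedge, using dx_i ∧ dx_j = -dx_j ∧ dx_i and dx_i ∧ dx_i = 0. For each pair (i, j) with i < j, the coefficient of dx_i ∧ dx_j in alpha ∧ beta is (alpha_i * beta_j - alpha_j * beta_i). Collecting: alpha ∧ beta = (4) dx ∧ dy + (-4) dy ∧ dz.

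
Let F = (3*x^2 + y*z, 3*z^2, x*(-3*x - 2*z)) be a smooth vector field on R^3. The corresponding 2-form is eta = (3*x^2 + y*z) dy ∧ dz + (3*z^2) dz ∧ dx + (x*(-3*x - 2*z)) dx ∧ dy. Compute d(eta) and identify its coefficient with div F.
d(eta) = (4*x) dx ∧ dy ∧ dz; div F = 4*x

For a 2-form in R^3 of the form above, applying d gives a 3-form with coefficient ∂P/∂x + ∂Q/∂y + ∂R/∂z:
  ∂P/∂x = 6*x
  ∂Q/∂y = 0
  ∂R/∂z = -2*x
Sum = 4*x, which is exactly div F.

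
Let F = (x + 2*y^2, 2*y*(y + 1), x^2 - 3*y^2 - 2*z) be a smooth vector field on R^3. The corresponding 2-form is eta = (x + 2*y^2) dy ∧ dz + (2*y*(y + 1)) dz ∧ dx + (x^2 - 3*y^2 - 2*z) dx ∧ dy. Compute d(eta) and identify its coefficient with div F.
d(eta) = (4*y + 1) dx ∧ dy ∧ dz; div F = 4*y + 1

For a 2-form in R^3 of the form above, applying d gives a 3-form with coefficient ∂P/∂x + ∂Q/∂y + ∂R/∂z:
  ∂P/∂x = 1
  ∂Q/∂y = 4*y + 2
  ∂R/∂z = -2
Sum = 4*y + 1, which is exactly div F.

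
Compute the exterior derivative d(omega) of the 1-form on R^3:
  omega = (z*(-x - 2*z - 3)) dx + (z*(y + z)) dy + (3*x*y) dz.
d(omega) = (x + 3*y + 4*z + 3) dx ∧ dz + (3*x - y - 2*z) dy ∧ dz

For a 1-form omega = sum_i f_i dx_i, the exterior derivative is
  d(omega) = sum_{i < j} (∂f_j/∂x_i - ∂f_i/∂x_j) dx_i ∧ dx_j.
  coefficient of dx ∧ dz: ∂f_3/∂x - ∂f_1/∂z = ∂(3*x*y)/∂x - ∂(z*(-x - 2*z - 3))/∂z = x + 3*y + 4*z + 3
  coefficient of dy ∧ dz: ∂f_3/∂y - ∂f_2/∂z = ∂(3*x*y)/∂y - ∂(z*(y + z))/∂z = 3*x - y - 2*z
Assembling: d(omega) = (x + 3*y + 4*z + 3) dx ∧ dz + (3*x - y - 2*z) dy ∧ dz.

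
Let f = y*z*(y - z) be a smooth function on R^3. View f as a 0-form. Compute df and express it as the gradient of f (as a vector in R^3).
df = (0) dx + (z*(2*y - z)) dy + (y*(y - 2*z)) dz; grad f = (0, z*(2*y - z), y*(y - 2*z))

For a 0-form f, d f = (∂f/∂x) dx + (∂f/∂y) dy + (∂f/∂z) dz. The components of the vector representation are exactly the entries of grad f in Cartesian coordinates:
  ∂f/∂x = 0
  ∂f/∂y = z*(2*y - z)
  ∂f/∂z = y*(y - 2*z).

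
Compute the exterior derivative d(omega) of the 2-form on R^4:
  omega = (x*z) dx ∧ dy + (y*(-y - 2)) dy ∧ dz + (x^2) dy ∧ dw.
d(omega) = (x) dx ∧ dy ∧ dz + (2*x) dx ∧ dy ∧ dw

For a 2-form omega = sum_{i<j} g_{ij} dx_i ∧ dx_j, the exterior derivative is
  d(omega) = sum_{i<j} d(g_{ij}) ∧ dx_i ∧ dx_j = sum_{i<j, k} (∂g_{ij}/∂x_k) dx_k ∧ dx_i ∧ dx_j.
Expand each term, using dx_k ∧ dx_i ∧ dx_j = sgn(permutation) dx_{(a)} ∧ dx_{(b)} ∧ dx_{(c)} with (a < b < c) sorted:
  d(x*z) includes (∂/∂z)(x*z) dz = (x) dz, which multiplied by dx ∧ dy gives (x) dx ∧ dy ∧ dz
  d(x^2) includes (∂/∂x)(x^2) dx = (2*x) dx, which multiplied by dy ∧ dw gives (2*x) dx ∧ dy ∧ dw
Collecting like 3-forms: d(omega) = (x) dx ∧ dy ∧ dz + (2*x) dx ∧ dy ∧ dw.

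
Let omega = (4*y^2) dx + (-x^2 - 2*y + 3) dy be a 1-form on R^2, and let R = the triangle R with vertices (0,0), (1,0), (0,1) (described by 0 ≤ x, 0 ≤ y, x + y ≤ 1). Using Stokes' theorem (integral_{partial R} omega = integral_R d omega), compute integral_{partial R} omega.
integral_(partial R) omega = -5/3

Stokes: integral_partial_R omega = integral_R d omega with d omega = (∂Q/∂x - ∂P/∂y) dx ∧ dy.
  ∂Q/∂x = -2*x
  ∂P/∂y = 8*y
  integrand = ∂Q/∂x - ∂P/∂y = -2*x - 8*y.
Integrating over R: integral_0^1 integral_0^{1-x} (-2*x - 8*y) dy dx = -5/3.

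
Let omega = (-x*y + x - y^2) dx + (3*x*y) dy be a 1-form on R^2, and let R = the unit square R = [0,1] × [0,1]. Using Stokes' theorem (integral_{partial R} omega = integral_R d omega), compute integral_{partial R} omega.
integral_(partial R) omega = 3

Stokes: integral_partial_R omega = integral_R d omega with d omega = (∂Q/∂x - ∂P/∂y) dx ∧ dy.
  ∂Q/∂x = 3*y
  ∂P/∂y = -x - 2*y
  integrand = ∂Q/∂x - ∂P/∂y = x + 5*y.
Integrating over R: integral_0^1 integral_0^1 (x + 5*y) dx dy = 3.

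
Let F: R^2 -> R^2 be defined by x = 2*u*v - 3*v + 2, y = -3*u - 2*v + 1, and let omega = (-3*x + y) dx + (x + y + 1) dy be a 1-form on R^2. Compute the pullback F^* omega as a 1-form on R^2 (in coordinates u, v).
F^* omega = (-12*u*v^2 - 12*u*v + 9*u + 14*v^2 + 5*v - 12) du + (-12*u^2*v - 6*u^2 + 28*u*v + 5*u - 11*v + 7) dv

Using F^*(f dg) = (f ∘ F) d(g ∘ F), substitute each coordinate x_i by F_i(u, v) in f_i, and replace dx_i by d F_i = (∂F_i/∂u) du + (∂F_i/∂v) dv.
  For the x component: f_1(F) = -6*u*v - 3*u + 7*v - 5; d F_1 = (2*v) du + (2*u - 3) dv
  For the y component: f_2(F) = 2*u*v - 3*u - 5*v + 4; d F_2 = (-3) du + (-2) dv
Combining and collecting du, dv coefficients:
  coeff of du: -12*u*v^2 - 12*u*v + 9*u + 14*v^2 + 5*v - 12
  coeff of dv: -12*u^2*v - 6*u^2 + 28*u*v + 5*u - 11*v + 7
F^* omega = (-12*u*v^2 - 12*u*v + 9*u + 14*v^2 + 5*v - 12) du + (-12*u^2*v - 6*u^2 + 28*u*v + 5*u - 11*v + 7) dv.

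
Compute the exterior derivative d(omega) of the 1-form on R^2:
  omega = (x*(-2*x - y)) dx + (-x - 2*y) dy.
d(omega) = (x - 1) dx ∧ dy

For a 1-form omega = sum_i f_i dx_i, the exterior derivative is
  d(omega) = sum_{i < j} (∂f_j/∂x_i - ∂f_i/∂x_j) dx_i ∧ dx_j.
  coefficient of dx ∧ dy: ∂f_2/∂x - ∂f_1/∂y = ∂(-x - 2*y)/∂x - ∂(x*(-2*x - y))/∂y = x - 1
Assembling: d(omega) = (x - 1) dx ∧ dy.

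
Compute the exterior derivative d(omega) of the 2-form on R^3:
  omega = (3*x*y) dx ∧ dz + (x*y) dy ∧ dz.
d(omega) = (-3*x + y) dx ∧ dy ∧ dz

For a 2-form omega = sum_{i<j} g_{ij} dx_i ∧ dx_j, the exterior derivative is
  d(omega) = sum_{i<j} d(g_{ij}) ∧ dx_i ∧ dx_j = sum_{i<j, k} (∂g_{ij}/∂x_k) dx_k ∧ dx_i ∧ dx_j.
Expand each term, using dx_k ∧ dx_i ∧ dx_j = sgn(permutation) dx_{(a)} ∧ dx_{(b)} ∧ dx_{(c)} with (a < b < c) sorted:
  d(3*x*y) includes (∂/∂y)(3*x*y) dy = (3*x) dy, which multiplied by dx ∧ dz gives (-3*x) dx ∧ dy ∧ dz
  d(x*y) includes (∂/∂x)(x*y) dx = (y) dx, which multiplied by dy ∧ dz gives (y) dx ∧ dy ∧ dz
Collecting like 3-forms: d(omega) = (-3*x + y) dx ∧ dy ∧ dz.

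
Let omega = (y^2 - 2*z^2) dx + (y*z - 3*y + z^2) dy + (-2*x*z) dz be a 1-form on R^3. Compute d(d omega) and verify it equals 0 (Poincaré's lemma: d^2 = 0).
d(d omega) = 0

Step 1: d omega = sum_{i<j} (∂f_j/∂x_i - ∂f_i/∂x_j) dx_i ∧ dx_j:
  coeff of dx ∧ dy: -2*y
  coeff of dx ∧ dz: 2*z
  coeff of dy ∧ dz: -y - 2*z
Step 2: Apply d again to each 2-form coefficient. The only possible 3-form in R^3 is dx ∧ dy ∧ dz, with coefficient
  ∂(coeff of dy∧dz)/∂x - ∂(coeff of dx∧dz)/∂y + ∂(coeff of dx∧dy)/∂z
  = ∂/∂x (-y - 2*z) - ∂/∂y (2*z) + ∂/∂z (-2*y).
Each of these terms simplifies to sums of mixed partials that cancel in pairs. The result is 0 (by equality of mixed partials for smooth functions — Schwarz / Clairaut).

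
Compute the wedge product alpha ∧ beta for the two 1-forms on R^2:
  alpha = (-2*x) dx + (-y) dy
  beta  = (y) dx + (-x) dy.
alpha ∧ beta = (2*x^2 + y^2) dx ∧ dy

Distribute the wedge, using dx_i ∧ dx_j = -dx_j ∧ dx_i and dx_i ∧ dx_i = 0. For each pair (i, j) with i < j, the coefficient of dx_i ∧ dx_j in alpha ∧ beta is (alpha_i * beta_j - alpha_j * beta_i). Collecting: alpha ∧ beta = (2*x^2 + y^2) dx ∧ dy.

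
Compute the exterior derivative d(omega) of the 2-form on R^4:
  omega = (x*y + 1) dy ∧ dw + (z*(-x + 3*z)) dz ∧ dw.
d(omega) = (y) dx ∧ dy ∧ dw + (-z) dx ∧ dz ∧ dw

For a 2-form omega = sum_{i<j} g_{ij} dx_i ∧ dx_j, the exterior derivative is
  d(omega) = sum_{i<j} d(g_{ij}) ∧ dx_i ∧ dx_j = sum_{i<j, k} (∂g_{ij}/∂x_k) dx_k ∧ dx_i ∧ dx_j.
Expand each term, using dx_k ∧ dx_i ∧ dx_j = sgn(permutation) dx_{(a)} ∧ dx_{(b)} ∧ dx_{(c)} with (a < b < c) sorted:
  d(x*y + 1) includes (∂/∂x)(x*y + 1) dx = (y) dx, which multiplied by dy ∧ dw gives (y) dx ∧ dy ∧ dw
  d(z*(-x + 3*z)) includes (∂/∂x)(z*(-x + 3*z)) dx = (-z) dx, which multiplied by dz ∧ dw gives (-z) dx ∧ dz ∧ dw
Collecting like 3-forms: d(omega) = (y) dx ∧ dy ∧ dw + (-z) dx ∧ dz ∧ dw.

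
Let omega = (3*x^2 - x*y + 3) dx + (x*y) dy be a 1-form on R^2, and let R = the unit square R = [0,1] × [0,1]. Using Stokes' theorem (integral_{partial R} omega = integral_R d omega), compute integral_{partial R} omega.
integral_(partial R) omega = 1

Stokes: integral_partial_R omega = integral_R d omega with d omega = (∂Q/∂x - ∂P/∂y) dx ∧ dy.
  ∂Q/∂x = y
  ∂P/∂y = -x
  integrand = ∂Q/∂x - ∂P/∂y = x + y.
Integrating over R: integral_0^1 integral_0^1 (x + y) dx dy = 1.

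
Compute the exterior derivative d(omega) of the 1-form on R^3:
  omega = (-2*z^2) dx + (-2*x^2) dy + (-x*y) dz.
d(omega) = (-4*x) dx ∧ dy + (-y + 4*z) dx ∧ dz + (-x) dy ∧ dz

For a 1-form omega = sum_i f_i dx_i, the exterior derivative is
  d(omega) = sum_{i < j} (∂f_j/∂x_i - ∂f_i/∂x_j) dx_i ∧ dx_j.
  coefficient of dx ∧ dy: ∂f_2/∂x - ∂f_1/∂y = ∂(-2*x^2)/∂x - ∂(-2*z^2)/∂y = -4*x
  coefficient of dx ∧ dz: ∂f_3/∂x - ∂f_1/∂z = ∂(-x*y)/∂x - ∂(-2*z^2)/∂z = -y + 4*z
  coefficient of dy ∧ dz: ∂f_3/∂y - ∂f_2/∂z = ∂(-x*y)/∂y - ∂(-2*x^2)/∂z = -x
Assembling: d(omega) = (-4*x) dx ∧ dy + (-y + 4*z) dx ∧ dz + (-x) dy ∧ dz.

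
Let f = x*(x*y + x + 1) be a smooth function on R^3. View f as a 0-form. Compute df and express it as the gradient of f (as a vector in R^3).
df = (2*x*y + 2*x + 1) dx + (x^2) dy + (0) dz; grad f = (2*x*y + 2*x + 1, x^2, 0)

For a 0-form f, d f = (∂f/∂x) dx + (∂f/∂y) dy + (∂f/∂z) dz. The components of the vector representation are exactly the entries of grad f in Cartesian coordinates:
  ∂f/∂x = 2*x*y + 2*x + 1
  ∂f/∂y = x^2
  ∂f/∂z = 0.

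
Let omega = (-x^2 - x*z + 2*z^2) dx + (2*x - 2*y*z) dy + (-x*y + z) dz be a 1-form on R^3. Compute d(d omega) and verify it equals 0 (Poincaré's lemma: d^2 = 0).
d(d omega) = 0

Step 1: d omega = sum_{i<j} (∂f_j/∂x_i - ∂f_i/∂x_j) dx_i ∧ dx_j:
  coeff of dx ∧ dy: 2
  coeff of dx ∧ dz: x - y - 4*z
  coeff of dy ∧ dz: -x + 2*y
Step 2: Apply d again to each 2-form coefficient. The only possible 3-form in R^3 is dx ∧ dy ∧ dz, with coefficient
  ∂(coeff of dy∧dz)/∂x - ∂(coeff of dx∧dz)/∂y + ∂(coeff of dx∧dy)/∂z
  = ∂/∂x (-x + 2*y) - ∂/∂y (x - y - 4*z) + ∂/∂z (2).
Each of these terms simplifies to sums of mixed partials that cancel in pairs. The result is 0 (by equality of mixed partials for smooth functions — Schwarz / Clairaut).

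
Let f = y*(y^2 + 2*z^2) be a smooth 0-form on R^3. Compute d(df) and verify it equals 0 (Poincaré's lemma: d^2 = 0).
d(df) = 0

Step 1: df = sum_i (∂f/∂x_i) dx_i = (0) dx + (3*y^2 + 2*z^2) dy + (4*y*z) dz.
Step 2: Apply d again. Using the 1-form formula, the coefficient of dx ∧ dy in d(df) is ∂^2 f/∂x ∂y - ∂^2 f/∂y ∂x = (0) - (0) = 0 (equality of mixed partials for smooth f).
Similarly for dx ∧ dz and dy ∧ dz — all coefficients vanish. So d(df) = 0.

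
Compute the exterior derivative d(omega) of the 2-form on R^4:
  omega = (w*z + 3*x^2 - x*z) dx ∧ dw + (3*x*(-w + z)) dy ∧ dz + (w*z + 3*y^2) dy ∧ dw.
d(omega) = (-w + x) dx ∧ dz ∧ dw + (-3*w + 3*z) dx ∧ dy ∧ dz + (-w - 3*x) dy ∧ dz ∧ dw

For a 2-form omega = sum_{i<j} g_{ij} dx_i ∧ dx_j, the exterior derivative is
  d(omega) = sum_{i<j} d(g_{ij}) ∧ dx_i ∧ dx_j = sum_{i<j, k} (∂g_{ij}/∂x_k) dx_k ∧ dx_i ∧ dx_j.
Expand each term, using dx_k ∧ dx_i ∧ dx_j = sgn(permutation) dx_{(a)} ∧ dx_{(b)} ∧ dx_{(c)} with (a < b < c) sorted:
  d(w*z + 3*x^2 - x*z) includes (∂/∂z)(w*z + 3*x^2 - x*z) dz = (w - x) dz, which multiplied by dx ∧ dw gives (-w + x) dx ∧ dz ∧ dw
  d(3*x*(-w + z)) includes (∂/∂x)(3*x*(-w + z)) dx = (-3*w + 3*z) dx, which multiplied by dy ∧ dz gives (-3*w + 3*z) dx ∧ dy ∧ dz
  d(3*x*(-w + z)) includes (∂/∂w)(3*x*(-w + z)) dw = (-3*x) dw, which multiplied by dy ∧ dz gives (-3*x) dy ∧ dz ∧ dw
  d(w*z + 3*y^2) includes (∂/∂z)(w*z + 3*y^2) dz = (w) dz, which multiplied by dy ∧ dw gives (-w) dy ∧ dz ∧ dw
Collecting like 3-forms: d(omega) = (-w + x) dx ∧ dz ∧ dw + (-3*w + 3*z) dx ∧ dy ∧ dz + (-w - 3*x) dy ∧ dz ∧ dw.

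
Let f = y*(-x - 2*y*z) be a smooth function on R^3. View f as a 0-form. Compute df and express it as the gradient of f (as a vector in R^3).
df = (-y) dx + (-x - 4*y*z) dy + (-2*y^2) dz; grad f = (-y, -x - 4*y*z, -2*y^2)

For a 0-form f, d f = (∂f/∂x) dx + (∂f/∂y) dy + (∂f/∂z) dz. The components of the vector representation are exactly the entries of grad f in Cartesian coordinates:
  ∂f/∂x = -y
  ∂f/∂y = -x - 4*y*z
  ∂f/∂z = -2*y^2.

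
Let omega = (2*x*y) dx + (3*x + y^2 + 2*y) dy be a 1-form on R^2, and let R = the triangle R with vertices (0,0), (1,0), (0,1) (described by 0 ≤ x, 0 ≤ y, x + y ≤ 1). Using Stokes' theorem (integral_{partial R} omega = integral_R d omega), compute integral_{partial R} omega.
integral_(partial R) omega = 7/6

Stokes: integral_partial_R omega = integral_R d omega with d omega = (∂Q/∂x - ∂P/∂y) dx ∧ dy.
  ∂Q/∂x = 3
  ∂P/∂y = 2*x
  integrand = ∂Q/∂x - ∂P/∂y = 3 - 2*x.
Integrating over R: integral_0^1 integral_0^{1-x} (3 - 2*x) dy dx = 7/6.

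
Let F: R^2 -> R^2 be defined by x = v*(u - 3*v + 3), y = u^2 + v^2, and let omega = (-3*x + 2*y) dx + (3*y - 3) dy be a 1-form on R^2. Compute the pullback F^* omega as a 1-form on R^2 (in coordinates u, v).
F^* omega = (6*u^3 + 2*u^2*v + 3*u*v^2 - 6*u + 11*v^3 - 9*v^2) du + (2*u^3 - 9*u^2*v + 6*u^2 + 29*u*v^2 - 18*u*v - 60*v^3 + 87*v^2 - 33*v) dv

Using F^*(f dg) = (f ∘ F) d(g ∘ F), substitute each coordinate x_i by F_i(u, v) in f_i, and replace dx_i by d F_i = (∂F_i/∂u) du + (∂F_i/∂v) dv.
  For the x component: f_1(F) = 2*u^2 - 3*u*v + 11*v^2 - 9*v; d F_1 = (v) du + (u - 6*v + 3) dv
  For the y component: f_2(F) = 3*u^2 + 3*v^2 - 3; d F_2 = (2*u) du + (2*v) dv
Combining and collecting du, dv coefficients:
  coeff of du: 6*u^3 + 2*u^2*v + 3*u*v^2 - 6*u + 11*v^3 - 9*v^2
  coeff of dv: 2*u^3 - 9*u^2*v + 6*u^2 + 29*u*v^2 - 18*u*v - 60*v^3 + 87*v^2 - 33*v
F^* omega = (6*u^3 + 2*u^2*v + 3*u*v^2 - 6*u + 11*v^3 - 9*v^2) du + (2*u^3 - 9*u^2*v + 6*u^2 + 29*u*v^2 - 18*u*v - 60*v^3 + 87*v^2 - 33*v) dv.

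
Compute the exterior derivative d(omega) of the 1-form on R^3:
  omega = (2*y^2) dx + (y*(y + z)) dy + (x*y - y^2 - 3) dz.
d(omega) = (-4*y) dx ∧ dy + (y) dx ∧ dz + (x - 3*y) dy ∧ dz

For a 1-form omega = sum_i f_i dx_i, the exterior derivative is
  d(omega) = sum_{i < j} (∂f_j/∂x_i - ∂f_i/∂x_j) dx_i ∧ dx_j.
  coefficient of dx ∧ dy: ∂f_2/∂x - ∂f_1/∂y = ∂(y*(y + z))/∂x - ∂(2*y^2)/∂y = -4*y
  coefficient of dx ∧ dz: ∂f_3/∂x - ∂f_1/∂z = ∂(x*y - y^2 - 3)/∂x - ∂(2*y^2)/∂z = y
  coefficient of dy ∧ dz: ∂f_3/∂y - ∂f_2/∂z = ∂(x*y - y^2 - 3)/∂y - ∂(y*(y + z))/∂z = x - 3*y
Assembling: d(omega) = (-4*y) dx ∧ dy + (y) dx ∧ dz + (x - 3*y) dy ∧ dz.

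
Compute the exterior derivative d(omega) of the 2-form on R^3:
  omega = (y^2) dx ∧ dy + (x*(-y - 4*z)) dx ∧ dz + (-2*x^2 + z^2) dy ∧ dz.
d(omega) = (-3*x) dx ∧ dy ∧ dz

For a 2-form omega = sum_{i<j} g_{ij} dx_i ∧ dx_j, the exterior derivative is
  d(omega) = sum_{i<j} d(g_{ij}) ∧ dx_i ∧ dx_j = sum_{i<j, k} (∂g_{ij}/∂x_k) dx_k ∧ dx_i ∧ dx_j.
Expand each term, using dx_k ∧ dx_i ∧ dx_j = sgn(permutation) dx_{(a)} ∧ dx_{(b)} ∧ dx_{(c)} with (a < b < c) sorted:
  d(x*(-y - 4*z)) includes (∂/∂y)(x*(-y - 4*z)) dy = (-x) dy, which multiplied by dx ∧ dz gives (x) dx ∧ dy ∧ dz
  d(-2*x^2 + z^2) includes (∂/∂x)(-2*x^2 + z^2) dx = (-4*x) dx, which multiplied by dy ∧ dz gives (-4*x) dx ∧ dy ∧ dz
Collecting like 3-forms: d(omega) = (-3*x) dx ∧ dy ∧ dz.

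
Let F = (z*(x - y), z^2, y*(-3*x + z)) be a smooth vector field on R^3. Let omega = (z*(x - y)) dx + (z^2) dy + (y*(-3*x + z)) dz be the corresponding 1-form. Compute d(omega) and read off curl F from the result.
d(omega) = (-3*x - z) dy ∧ dz + (x + 2*y) dz ∧ dx + (z) dx ∧ dy; curl F = (-3*x - z, x + 2*y, z)

d omega = sum_{i<j} (∂f_j/∂x_i - ∂f_i/∂x_j) dx_i ∧ dx_j. Under the identification (dy ∧ dz, dz ∧ dx, dx ∧ dy) ↔ (e_x, e_y, e_z), the coefficients are exactly the components of curl F. Compute:
  ∂R/∂y - ∂Q/∂z = (-3*x + z) - (2*z) = -3*x - z
  ∂P/∂z - ∂R/∂x = (x - y) - (-3*y) = x + 2*y
  ∂Q/∂x - ∂P/∂y = (0) - (-z) = z.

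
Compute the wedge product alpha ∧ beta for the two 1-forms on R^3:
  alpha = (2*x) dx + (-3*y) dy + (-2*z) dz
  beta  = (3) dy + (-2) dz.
alpha ∧ beta = (6*x) dx ∧ dy + (-4*x) dx ∧ dz + (6*y + 6*z) dy ∧ dz

Distribute the wedge, using dx_i ∧ dx_j = -dx_j ∧ dx_i and dx_i ∧ dx_i = 0. For each pair (i, j) with i < j, the coefficient of dx_i ∧ dx_j in alpha ∧ beta is (alpha_i * beta_j - alpha_j * beta_i). Collecting: alpha ∧ beta = (6*x) dx ∧ dy + (-4*x) dx ∧ dz + (6*y + 6*z) dy ∧ dz.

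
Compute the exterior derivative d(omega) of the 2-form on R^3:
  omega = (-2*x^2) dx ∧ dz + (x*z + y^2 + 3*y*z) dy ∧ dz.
d(omega) = (z) dx ∧ dy ∧ dz

For a 2-form omega = sum_{i<j} g_{ij} dx_i ∧ dx_j, the exterior derivative is
  d(omega) = sum_{i<j} d(g_{ij}) ∧ dx_i ∧ dx_j = sum_{i<j, k} (∂g_{ij}/∂x_k) dx_k ∧ dx_i ∧ dx_j.
Expand each term, using dx_k ∧ dx_i ∧ dx_j = sgn(permutation) dx_{(a)} ∧ dx_{(b)} ∧ dx_{(c)} with (a < b < c) sorted:
  d(x*z + y^2 + 3*y*z) includes (∂/∂x)(x*z + y^2 + 3*y*z) dx = (z) dx, which multiplied by dy ∧ dz gives (z) dx ∧ dy ∧ dz
Collecting like 3-forms: d(omega) = (z) dx ∧ dy ∧ dz.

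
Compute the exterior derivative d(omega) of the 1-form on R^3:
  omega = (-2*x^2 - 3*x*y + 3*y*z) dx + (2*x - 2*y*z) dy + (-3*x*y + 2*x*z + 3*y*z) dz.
d(omega) = (3*x - 3*z + 2) dx ∧ dy + (-6*y + 2*z) dx ∧ dz + (-3*x + 2*y + 3*z) dy ∧ dz

For a 1-form omega = sum_i f_i dx_i, the exterior derivative is
  d(omega) = sum_{i < j} (∂f_j/∂x_i - ∂f_i/∂x_j) dx_i ∧ dx_j.
  coefficient of dx ∧ dy: ∂f_2/∂x - ∂f_1/∂y = ∂(2*x - 2*y*z)/∂x - ∂(-2*x^2 - 3*x*y + 3*y*z)/∂y = 3*x - 3*z + 2
  coefficient of dx ∧ dz: ∂f_3/∂x - ∂f_1/∂z = ∂(-3*x*y + 2*x*z + 3*y*z)/∂x - ∂(-2*x^2 - 3*x*y + 3*y*z)/∂z = -6*y + 2*z
  coefficient of dy ∧ dz: ∂f_3/∂y - ∂f_2/∂z = ∂(-3*x*y + 2*x*z + 3*y*z)/∂y - ∂(2*x - 2*y*z)/∂z = -3*x + 2*y + 3*z
Assembling: d(omega) = (3*x - 3*z + 2) dx ∧ dy + (-6*y + 2*z) dx ∧ dz + (-3*x + 2*y + 3*z) dy ∧ dz.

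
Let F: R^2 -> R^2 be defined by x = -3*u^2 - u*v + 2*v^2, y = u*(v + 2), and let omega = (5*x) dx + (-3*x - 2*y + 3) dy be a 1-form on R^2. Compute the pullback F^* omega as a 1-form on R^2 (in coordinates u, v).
F^* omega = (90*u^3 + 54*u^2*v + 18*u^2 - 54*u*v^2 - 2*u*v - 8*u - 16*v^3 - 12*v^2 + 3*v + 6) du + (24*u^3 - 54*u^2*v - 4*u^2 - 36*u*v^2 + 3*u + 40*v^3) dv

Using F^*(f dg) = (f ∘ F) d(g ∘ F), substitute each coordinate x_i by F_i(u, v) in f_i, and replace dx_i by d F_i = (∂F_i/∂u) du + (∂F_i/∂v) dv.
  For the x component: f_1(F) = -15*u^2 - 5*u*v + 10*v^2; d F_1 = (-6*u - v) du + (-u + 4*v) dv
  For the y component: f_2(F) = 9*u^2 + u*v - 4*u - 6*v^2 + 3; d F_2 = (v + 2) du + (u) dv
Combining and collecting du, dv coefficients:
  coeff of du: 90*u^3 + 54*u^2*v + 18*u^2 - 54*u*v^2 - 2*u*v - 8*u - 16*v^3 - 12*v^2 + 3*v + 6
  coeff of dv: 24*u^3 - 54*u^2*v - 4*u^2 - 36*u*v^2 + 3*u + 40*v^3
F^* omega = (90*u^3 + 54*u^2*v + 18*u^2 - 54*u*v^2 - 2*u*v - 8*u - 16*v^3 - 12*v^2 + 3*v + 6) du + (24*u^3 - 54*u^2*v - 4*u^2 - 36*u*v^2 + 3*u + 40*v^3) dv.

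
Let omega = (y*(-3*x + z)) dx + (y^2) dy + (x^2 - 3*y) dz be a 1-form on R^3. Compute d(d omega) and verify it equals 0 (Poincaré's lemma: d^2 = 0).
d(d omega) = 0

Step 1: d omega = sum_{i<j} (∂f_j/∂x_i - ∂f_i/∂x_j) dx_i ∧ dx_j:
  coeff of dx ∧ dy: 3*x - z
  coeff of dx ∧ dz: 2*x - y
  coeff of dy ∧ dz: -3
Step 2: Apply d again to each 2-form coefficient. The only possible 3-form in R^3 is dx ∧ dy ∧ dz, with coefficient
  ∂(coeff of dy∧dz)/∂x - ∂(coeff of dx∧dz)/∂y + ∂(coeff of dx∧dy)/∂z
  = ∂/∂x (-3) - ∂/∂y (2*x - y) + ∂/∂z (3*x - z).
Each of these terms simplifies to sums of mixed partials that cancel in pairs. The result is 0 (by equality of mixed partials for smooth functions — Schwarz / Clairaut).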